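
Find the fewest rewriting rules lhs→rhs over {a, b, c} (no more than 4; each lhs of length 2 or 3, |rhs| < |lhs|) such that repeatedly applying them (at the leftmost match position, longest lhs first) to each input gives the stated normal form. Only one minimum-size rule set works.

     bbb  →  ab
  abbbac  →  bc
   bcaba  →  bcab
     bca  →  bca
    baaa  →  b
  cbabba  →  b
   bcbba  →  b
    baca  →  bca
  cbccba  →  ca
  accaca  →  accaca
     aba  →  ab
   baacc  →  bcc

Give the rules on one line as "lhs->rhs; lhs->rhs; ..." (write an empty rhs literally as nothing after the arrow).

aa->b; ba->b; bb->a; cb->

  | bbb => ab
  | abbbac => aabac => bbac => aac => bc
  | bcaba => bcab
  | bca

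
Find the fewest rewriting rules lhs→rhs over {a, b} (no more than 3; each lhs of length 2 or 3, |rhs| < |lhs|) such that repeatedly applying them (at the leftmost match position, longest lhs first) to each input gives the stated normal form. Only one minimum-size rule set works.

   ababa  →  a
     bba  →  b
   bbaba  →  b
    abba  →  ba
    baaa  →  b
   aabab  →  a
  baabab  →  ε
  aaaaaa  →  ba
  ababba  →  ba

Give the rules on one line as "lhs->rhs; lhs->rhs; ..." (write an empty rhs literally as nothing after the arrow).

aa->b; ab->; bb->a

  | ababa => aba => a
  | bba => aa => b
  | bbaba => aaba => bba => aa => b
  | abba => ba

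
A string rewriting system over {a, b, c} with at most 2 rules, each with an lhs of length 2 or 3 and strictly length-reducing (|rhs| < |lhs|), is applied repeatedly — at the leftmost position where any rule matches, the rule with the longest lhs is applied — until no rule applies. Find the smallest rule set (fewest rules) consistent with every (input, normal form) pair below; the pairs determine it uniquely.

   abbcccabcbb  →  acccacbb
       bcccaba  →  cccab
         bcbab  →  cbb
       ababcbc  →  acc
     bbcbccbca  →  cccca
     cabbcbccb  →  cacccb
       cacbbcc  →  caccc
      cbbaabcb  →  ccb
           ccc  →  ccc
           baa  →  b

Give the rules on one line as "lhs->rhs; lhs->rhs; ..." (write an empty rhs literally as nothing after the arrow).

  | abbcccabcbb => abcccabcbb => acccabcbb => acccacbb
  | bcccaba => cccaba => cccab
  | bcbab => cbab => cbb
  | ababcbc => abbcbc => abcbc => acbc => acc

ba->b; bc->c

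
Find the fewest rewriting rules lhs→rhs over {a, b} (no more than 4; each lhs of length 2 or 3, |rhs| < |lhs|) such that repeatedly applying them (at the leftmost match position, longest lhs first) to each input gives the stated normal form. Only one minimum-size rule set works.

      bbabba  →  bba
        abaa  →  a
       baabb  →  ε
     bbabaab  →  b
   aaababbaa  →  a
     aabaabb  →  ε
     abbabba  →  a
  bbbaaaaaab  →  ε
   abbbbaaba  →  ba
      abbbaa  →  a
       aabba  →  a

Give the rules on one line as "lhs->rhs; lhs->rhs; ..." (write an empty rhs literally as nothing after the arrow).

aa->a; ab->; abb->; baa->a

  | bbabba => bba
  | abaa => aa => a
  | baabb => abb => ε
  | bbabaab => bbaab => bab => b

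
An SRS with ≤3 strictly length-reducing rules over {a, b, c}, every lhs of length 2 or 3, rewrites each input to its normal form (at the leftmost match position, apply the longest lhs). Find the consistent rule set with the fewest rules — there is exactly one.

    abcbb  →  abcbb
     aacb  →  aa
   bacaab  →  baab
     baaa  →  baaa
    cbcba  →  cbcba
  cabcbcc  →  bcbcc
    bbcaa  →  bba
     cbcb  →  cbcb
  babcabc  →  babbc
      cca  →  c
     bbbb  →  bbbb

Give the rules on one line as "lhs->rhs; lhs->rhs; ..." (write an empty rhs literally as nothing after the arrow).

acb->a; ca->

  | abcbb
  | aacb => aa
  | bacaab => baab
  | baaa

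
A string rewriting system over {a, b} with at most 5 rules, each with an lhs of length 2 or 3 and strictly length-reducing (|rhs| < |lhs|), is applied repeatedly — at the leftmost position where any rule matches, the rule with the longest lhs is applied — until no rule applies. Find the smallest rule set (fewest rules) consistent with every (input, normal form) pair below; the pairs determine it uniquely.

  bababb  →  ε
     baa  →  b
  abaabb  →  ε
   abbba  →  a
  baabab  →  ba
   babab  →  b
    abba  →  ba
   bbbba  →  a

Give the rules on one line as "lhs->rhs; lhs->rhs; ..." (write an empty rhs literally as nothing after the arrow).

aa->; aab->a; ab->; bb->

  | bababb => babb => bb => ε
  | baa => b
  | abaabb => aabb => ab => ε
  | abbba => bba => a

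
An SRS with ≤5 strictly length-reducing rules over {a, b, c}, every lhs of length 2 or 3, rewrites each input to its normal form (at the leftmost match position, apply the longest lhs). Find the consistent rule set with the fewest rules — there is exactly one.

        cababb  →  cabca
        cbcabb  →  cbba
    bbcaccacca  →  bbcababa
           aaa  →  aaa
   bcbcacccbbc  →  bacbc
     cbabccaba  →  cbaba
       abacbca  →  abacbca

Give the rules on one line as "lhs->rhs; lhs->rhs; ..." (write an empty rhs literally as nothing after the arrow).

  | cababb => cabca
  | cbcabb => cbcca => cbba
  | bbcaccacca => bbcabacca => bbcababa
  | aaa

abb->ca; bcb->c; caa->a; cc->b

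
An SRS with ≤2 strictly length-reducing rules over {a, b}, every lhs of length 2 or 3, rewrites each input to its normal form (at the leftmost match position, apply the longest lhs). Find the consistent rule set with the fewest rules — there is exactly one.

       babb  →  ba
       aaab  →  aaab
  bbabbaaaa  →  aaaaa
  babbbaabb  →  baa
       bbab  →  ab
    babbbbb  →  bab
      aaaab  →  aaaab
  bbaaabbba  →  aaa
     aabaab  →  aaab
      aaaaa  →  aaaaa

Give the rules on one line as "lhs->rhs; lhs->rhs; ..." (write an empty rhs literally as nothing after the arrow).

aba->a; bb->

  | babb => ba
  | aaab
  | bbabbaaaa => abbaaaa => aaaaa
  | babbbaabb => babaabb => baabb => baa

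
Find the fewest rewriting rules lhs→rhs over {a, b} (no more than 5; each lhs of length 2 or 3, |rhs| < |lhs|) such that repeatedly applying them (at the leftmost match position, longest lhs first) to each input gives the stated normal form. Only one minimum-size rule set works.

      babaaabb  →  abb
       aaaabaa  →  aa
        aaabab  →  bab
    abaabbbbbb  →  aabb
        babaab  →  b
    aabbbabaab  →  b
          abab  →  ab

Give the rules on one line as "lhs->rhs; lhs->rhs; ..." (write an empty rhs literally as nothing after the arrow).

aaa->; aba->a; baa->; bbb->b

  | babaaabb => baaabb => abb
  | aaaabaa => abaa => aa
  | aaabab => bab
  | abaabbbbbb => aabbbbbb => aabbbb => aabb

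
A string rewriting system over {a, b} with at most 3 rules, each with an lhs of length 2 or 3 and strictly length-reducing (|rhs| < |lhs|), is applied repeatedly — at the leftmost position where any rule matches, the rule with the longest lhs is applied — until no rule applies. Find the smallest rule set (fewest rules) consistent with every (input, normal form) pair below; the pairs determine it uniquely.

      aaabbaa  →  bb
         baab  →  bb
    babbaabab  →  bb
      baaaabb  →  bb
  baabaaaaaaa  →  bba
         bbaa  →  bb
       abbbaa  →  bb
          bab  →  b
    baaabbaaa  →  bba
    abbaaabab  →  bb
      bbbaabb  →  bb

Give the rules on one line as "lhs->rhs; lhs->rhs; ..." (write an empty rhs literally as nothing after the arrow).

aa->b; ab->; bbb->bb

  | aaabbaa => babbaa => bbaa => bbb => bb
  | baab => bbb => bb
  | babbaabab => bbaabab => bbbbab => bbbab => bbab => bb
  | baaaabb => bbaabb => bbbbb => bbbb => bbb => bb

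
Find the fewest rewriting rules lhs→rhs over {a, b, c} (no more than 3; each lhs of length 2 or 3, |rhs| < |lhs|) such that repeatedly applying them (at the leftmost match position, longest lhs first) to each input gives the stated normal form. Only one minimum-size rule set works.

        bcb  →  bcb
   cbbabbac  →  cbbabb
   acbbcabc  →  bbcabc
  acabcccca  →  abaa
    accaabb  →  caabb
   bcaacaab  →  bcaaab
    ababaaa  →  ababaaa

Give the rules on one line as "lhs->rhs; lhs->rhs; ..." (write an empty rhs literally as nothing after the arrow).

  | bcb
  | cbbabbac => cbbabb
  | acbbcabc => bbcabc
  | acabcccca => abcccca => abaaca => abaa

ac->; ccc->aa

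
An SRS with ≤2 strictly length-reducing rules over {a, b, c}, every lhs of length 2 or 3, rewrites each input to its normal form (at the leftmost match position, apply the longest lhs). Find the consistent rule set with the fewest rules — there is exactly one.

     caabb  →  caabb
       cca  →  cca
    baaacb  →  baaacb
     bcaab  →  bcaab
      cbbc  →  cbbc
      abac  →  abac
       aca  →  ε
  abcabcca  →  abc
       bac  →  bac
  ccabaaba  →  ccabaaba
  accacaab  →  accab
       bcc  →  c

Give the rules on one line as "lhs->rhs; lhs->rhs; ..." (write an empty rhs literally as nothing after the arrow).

  | caabb
  | cca
  | baaacb
  | bcaab

aca->; bcc->c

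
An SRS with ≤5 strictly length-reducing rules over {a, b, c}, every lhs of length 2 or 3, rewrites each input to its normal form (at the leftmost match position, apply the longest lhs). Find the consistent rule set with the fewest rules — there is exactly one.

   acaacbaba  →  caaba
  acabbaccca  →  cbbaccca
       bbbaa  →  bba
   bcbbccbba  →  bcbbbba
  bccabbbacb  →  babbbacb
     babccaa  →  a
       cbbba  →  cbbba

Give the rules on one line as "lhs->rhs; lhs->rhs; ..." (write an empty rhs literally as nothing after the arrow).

  | acaacbaba => cacbaba => caaba
  | acabbaccca => cbbaccca
  | bbbaa => bba
  | bcbbccbba => bcbbbba

aca->c; baa->a; bcc->b; cba->a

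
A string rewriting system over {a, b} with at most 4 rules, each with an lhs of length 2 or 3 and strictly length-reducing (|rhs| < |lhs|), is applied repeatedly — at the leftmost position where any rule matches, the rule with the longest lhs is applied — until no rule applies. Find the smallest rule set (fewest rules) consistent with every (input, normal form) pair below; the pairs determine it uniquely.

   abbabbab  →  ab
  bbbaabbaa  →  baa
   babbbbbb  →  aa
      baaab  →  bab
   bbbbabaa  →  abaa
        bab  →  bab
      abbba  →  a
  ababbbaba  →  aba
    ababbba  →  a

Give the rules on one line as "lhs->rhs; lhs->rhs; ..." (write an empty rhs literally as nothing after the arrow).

aaa->a; aab->; abb->bb; bbb->aa

  | abbabbab => bbabbab => bbbbab => aabab => ab
  | bbbaabbaa => aaaabbaa => aabbaa => baa
  | babbbbbb => bbbbbbb => aabbbb => bbb => aa
  | baaab => bab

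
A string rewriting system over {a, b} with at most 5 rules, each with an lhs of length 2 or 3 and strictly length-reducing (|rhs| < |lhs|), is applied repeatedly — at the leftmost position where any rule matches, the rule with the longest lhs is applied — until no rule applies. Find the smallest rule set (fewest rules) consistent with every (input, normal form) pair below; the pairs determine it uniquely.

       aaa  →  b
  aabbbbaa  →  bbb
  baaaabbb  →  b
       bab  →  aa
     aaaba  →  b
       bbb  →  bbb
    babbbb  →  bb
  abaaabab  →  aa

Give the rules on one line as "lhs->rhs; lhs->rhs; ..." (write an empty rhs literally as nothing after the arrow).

aaa->ba; aab->; ba->b; bab->aa

  | aaa => ba => b
  | aabbbbaa => bbbaa => bbba => bbb
  | baaaabbb => baaabbb => baabbb => babbb => aabb => b
  | bab => aa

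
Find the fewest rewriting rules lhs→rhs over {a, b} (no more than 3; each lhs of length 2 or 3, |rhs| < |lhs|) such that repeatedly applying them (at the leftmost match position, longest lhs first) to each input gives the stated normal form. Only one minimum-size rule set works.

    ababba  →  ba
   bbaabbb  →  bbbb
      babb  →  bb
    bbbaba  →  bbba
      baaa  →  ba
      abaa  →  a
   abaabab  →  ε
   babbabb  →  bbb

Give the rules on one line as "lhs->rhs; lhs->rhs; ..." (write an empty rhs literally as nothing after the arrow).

  | ababba => abba => ba
  | bbaabbb => bbabbb => bbbb
  | babb => bb
  | bbbaba => bbba

aa->a; ab->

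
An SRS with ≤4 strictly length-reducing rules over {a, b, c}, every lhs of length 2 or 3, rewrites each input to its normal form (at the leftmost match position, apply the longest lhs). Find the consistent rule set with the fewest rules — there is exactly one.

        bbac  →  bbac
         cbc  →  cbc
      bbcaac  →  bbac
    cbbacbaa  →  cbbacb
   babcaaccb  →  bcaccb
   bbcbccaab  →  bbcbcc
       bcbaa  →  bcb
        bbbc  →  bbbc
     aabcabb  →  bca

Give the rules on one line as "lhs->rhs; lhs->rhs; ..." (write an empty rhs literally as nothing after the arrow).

  | bbac
  | cbc
  | bbcaac => bbac
  | cbbacbaa => cbbacb

aa->; ab->c; abb->a; caa->a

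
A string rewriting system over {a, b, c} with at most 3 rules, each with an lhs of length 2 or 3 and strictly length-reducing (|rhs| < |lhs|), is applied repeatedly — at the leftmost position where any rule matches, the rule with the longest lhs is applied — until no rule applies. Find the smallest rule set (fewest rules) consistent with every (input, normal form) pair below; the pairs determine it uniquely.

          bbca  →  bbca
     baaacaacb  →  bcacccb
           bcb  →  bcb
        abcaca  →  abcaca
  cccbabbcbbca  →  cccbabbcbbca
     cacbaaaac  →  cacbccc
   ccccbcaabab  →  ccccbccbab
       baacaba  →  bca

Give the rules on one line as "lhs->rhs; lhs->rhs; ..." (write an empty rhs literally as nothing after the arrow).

  | bbca
  | baaacaacb => bcacaacb => bcacccb
  | bcb
  | abcaca

aa->c; cab->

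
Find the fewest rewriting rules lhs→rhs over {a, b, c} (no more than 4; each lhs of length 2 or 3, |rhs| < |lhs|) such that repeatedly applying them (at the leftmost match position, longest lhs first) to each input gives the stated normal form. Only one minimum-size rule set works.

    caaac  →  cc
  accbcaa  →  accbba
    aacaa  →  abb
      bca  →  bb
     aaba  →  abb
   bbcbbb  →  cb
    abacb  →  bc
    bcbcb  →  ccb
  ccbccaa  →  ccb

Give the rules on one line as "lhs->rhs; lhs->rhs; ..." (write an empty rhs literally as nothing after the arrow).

  | caaac => baac => cc
  | accbcaa => accbba
  | aacaa => aaba => abb
  | bca => bb

aba->bb; baa->c; bcb->c; ca->b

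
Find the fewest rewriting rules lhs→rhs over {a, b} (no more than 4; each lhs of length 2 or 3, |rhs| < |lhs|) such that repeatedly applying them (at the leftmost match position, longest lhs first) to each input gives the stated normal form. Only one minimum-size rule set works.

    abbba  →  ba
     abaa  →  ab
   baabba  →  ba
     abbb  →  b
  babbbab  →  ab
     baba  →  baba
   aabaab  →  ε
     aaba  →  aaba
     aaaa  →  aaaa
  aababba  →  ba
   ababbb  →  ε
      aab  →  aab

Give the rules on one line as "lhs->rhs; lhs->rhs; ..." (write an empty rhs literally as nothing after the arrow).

abb->bb; baa->b; bb->

  | abbba => bbba => ba
  | abaa => ab
  | baabba => bbba => ba
  | abbb => bbb => b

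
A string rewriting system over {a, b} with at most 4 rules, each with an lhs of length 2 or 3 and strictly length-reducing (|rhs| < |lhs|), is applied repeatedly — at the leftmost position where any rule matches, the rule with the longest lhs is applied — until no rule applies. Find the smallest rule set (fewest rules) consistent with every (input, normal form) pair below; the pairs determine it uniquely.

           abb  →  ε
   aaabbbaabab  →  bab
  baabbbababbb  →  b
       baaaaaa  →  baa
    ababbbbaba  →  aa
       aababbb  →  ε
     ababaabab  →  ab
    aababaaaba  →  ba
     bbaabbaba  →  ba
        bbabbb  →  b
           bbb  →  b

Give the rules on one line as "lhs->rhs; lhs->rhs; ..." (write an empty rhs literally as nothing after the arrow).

  | abb => ε
  | aaabbbaabab => babbbaabab => bbaabab => aabab => aaab => bab
  | baabbbababbb => babababbb => baababbb => baaabbb => bbabbb => abbb => b
  | baaaaaa => bbaaaa => aaaa => baa

aaa->ba; aba->aa; abb->; bb->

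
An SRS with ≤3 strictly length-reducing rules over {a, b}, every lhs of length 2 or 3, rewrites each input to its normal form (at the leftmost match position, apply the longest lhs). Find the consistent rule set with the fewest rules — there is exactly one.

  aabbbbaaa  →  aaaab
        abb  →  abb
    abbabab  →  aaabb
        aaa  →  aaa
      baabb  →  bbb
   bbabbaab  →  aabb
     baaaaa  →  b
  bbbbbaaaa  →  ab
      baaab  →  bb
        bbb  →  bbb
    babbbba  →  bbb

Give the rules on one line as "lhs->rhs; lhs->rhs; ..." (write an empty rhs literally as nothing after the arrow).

  | aabbbbaaa => aabbabaa => aaabbaa => aaaaba => aaaab
  | abb
  | abbabab => aabbab => aaabb
  | aaa

ba->b; bba->ab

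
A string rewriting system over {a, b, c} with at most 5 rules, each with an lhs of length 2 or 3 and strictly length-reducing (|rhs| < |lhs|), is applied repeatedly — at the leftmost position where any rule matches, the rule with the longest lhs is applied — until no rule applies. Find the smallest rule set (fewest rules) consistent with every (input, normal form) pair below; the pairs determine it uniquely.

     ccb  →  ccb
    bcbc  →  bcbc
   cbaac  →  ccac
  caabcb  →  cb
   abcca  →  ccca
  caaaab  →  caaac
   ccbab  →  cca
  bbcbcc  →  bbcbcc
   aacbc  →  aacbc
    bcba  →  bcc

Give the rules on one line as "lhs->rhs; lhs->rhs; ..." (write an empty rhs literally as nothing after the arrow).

  | ccb
  | bcbc
  | cbaac => ccac
  | caabcb => caccb => cb

ab->c; acc->; ba->c; bab->a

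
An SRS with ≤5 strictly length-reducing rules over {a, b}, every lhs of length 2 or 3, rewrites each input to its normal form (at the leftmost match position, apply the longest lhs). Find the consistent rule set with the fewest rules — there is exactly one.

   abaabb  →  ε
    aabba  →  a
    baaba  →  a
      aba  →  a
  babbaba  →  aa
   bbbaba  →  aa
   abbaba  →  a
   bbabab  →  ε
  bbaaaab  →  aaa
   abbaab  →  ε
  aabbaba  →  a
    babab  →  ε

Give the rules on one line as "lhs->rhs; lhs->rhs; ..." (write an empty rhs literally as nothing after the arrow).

  | abaabb => aabb => ab => ε
  | aabba => aba => a
  | baaba => baba => bba => a
  | aba => a

ab->; ba->b; bb->; bbb->a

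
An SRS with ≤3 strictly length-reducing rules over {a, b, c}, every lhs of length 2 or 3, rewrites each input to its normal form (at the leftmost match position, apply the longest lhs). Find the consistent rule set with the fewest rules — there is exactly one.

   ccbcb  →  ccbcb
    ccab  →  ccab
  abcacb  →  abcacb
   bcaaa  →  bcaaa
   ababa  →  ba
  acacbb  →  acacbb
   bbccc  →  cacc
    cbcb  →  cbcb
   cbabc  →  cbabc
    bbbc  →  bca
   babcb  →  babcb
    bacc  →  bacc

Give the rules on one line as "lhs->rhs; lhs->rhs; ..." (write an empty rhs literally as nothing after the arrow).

aba->; bbc->ca

  | ccbcb
  | ccab
  | abcacb
  | bcaaa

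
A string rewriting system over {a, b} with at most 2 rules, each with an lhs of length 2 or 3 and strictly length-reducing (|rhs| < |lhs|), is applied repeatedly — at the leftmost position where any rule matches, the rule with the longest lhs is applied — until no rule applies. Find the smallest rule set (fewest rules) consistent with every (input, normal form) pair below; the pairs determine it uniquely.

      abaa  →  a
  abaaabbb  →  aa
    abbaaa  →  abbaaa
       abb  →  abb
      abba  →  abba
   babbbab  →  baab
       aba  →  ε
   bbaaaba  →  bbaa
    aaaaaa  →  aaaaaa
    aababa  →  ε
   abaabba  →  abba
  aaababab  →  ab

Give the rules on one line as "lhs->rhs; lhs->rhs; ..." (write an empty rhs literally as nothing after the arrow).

  | abaa => a
  | abaaabbb => aabbb => aa
  | abbaaa
  | abb

aba->; bbb->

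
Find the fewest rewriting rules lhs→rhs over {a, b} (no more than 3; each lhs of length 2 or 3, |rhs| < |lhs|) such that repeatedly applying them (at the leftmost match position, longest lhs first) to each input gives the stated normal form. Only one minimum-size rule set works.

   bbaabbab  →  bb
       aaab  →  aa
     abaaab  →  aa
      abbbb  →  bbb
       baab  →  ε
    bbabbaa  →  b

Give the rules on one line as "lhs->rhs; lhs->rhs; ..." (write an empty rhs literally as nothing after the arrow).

  | bbaabbab => babbab => bbab => bb
  | aaab => aa
  | abaaab => aaab => aa
  | abbbb => bbb

ab->; ba->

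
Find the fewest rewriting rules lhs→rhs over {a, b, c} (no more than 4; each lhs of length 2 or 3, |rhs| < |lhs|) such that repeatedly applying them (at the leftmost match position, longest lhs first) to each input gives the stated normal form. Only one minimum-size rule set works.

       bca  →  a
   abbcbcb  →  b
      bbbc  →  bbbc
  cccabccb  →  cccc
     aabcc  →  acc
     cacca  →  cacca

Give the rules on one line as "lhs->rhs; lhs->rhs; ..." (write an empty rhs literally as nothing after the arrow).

ab->; bca->a; cb->

  | bca => a
  | abbcbcb => bcbcb => bcb => b
  | bbbc
  | cccabccb => cccccb => cccc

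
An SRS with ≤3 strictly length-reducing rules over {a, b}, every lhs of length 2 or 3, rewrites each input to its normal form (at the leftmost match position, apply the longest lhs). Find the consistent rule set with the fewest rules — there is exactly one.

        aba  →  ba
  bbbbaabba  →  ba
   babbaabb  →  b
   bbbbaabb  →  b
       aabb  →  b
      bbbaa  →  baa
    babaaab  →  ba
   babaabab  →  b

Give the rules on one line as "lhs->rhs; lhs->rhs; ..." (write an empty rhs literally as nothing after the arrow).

aab->; ab->b; bb->b

  | aba => ba
  | bbbbaabba => bbbaabba => bbaabba => baabba => bba => ba
  | babbaabb => bbbaabb => bbaabb => baabb => bb => b
  | bbbbaabb => bbbaabb => bbaabb => baabb => bb => b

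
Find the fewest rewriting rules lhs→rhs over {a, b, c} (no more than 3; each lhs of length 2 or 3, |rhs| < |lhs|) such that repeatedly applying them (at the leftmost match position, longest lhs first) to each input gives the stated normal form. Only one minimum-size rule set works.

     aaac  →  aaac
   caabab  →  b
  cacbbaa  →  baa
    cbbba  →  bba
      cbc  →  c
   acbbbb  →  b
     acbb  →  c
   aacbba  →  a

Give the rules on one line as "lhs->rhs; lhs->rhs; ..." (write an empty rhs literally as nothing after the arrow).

ab->c; ca->; cb->

  | aaac
  | caabab => abab => cab => b
  | cacbbaa => cbbaa => baa
  | cbbba => bba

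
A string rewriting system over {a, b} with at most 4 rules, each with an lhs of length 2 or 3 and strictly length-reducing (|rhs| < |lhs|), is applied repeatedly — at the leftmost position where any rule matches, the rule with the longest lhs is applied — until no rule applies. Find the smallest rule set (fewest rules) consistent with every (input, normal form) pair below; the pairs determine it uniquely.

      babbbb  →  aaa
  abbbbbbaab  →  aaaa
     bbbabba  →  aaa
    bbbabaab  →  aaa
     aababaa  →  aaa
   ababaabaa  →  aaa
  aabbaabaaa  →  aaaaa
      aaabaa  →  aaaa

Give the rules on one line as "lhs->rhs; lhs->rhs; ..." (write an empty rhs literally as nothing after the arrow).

ab->; abb->ba; bbb->aa

  | babbbb => bbabb => bbba => aaa
  | abbbbbbaab => babbbbaab => bbabbaab => bbbaaab => aaaaab => aaaa
  | bbbabba => aaabba => aabaa => aaa
  | bbbabaab => aaabaab => aaaab => aaa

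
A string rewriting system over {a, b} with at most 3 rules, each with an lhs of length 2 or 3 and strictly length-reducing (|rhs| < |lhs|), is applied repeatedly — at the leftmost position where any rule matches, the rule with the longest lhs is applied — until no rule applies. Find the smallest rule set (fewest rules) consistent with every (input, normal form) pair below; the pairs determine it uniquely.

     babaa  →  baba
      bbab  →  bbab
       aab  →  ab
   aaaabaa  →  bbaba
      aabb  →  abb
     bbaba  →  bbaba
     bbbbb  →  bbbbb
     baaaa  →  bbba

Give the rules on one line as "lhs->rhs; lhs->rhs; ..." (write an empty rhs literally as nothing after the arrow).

aa->a; aaa->bb

  | babaa => baba
  | bbab
  | aab => ab
  | aaaabaa => bbabaa => bbaba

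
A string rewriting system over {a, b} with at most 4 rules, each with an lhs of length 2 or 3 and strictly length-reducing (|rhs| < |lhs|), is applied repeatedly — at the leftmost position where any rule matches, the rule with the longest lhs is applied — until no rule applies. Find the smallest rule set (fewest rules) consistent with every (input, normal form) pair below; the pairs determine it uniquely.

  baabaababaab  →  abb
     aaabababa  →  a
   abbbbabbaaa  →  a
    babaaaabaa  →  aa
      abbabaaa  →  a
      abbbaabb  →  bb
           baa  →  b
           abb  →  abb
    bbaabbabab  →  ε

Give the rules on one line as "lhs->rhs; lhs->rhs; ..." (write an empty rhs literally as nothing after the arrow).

  | baabaababaab => babaababaab => bbaababaab => bbababaab => bbbabaab => abaab => abab => abb
  | aaabababa => bababa => bbaba => bbba => a
  | abbbbabbaaa => ababbaaa => abbbaaa => aaaa => a
  | babaaaabaa => bbaaaabaa => bbaaabaa => bbaabaa => bbabaa => bbbaa => aa

aaa->; ba->b; bbb->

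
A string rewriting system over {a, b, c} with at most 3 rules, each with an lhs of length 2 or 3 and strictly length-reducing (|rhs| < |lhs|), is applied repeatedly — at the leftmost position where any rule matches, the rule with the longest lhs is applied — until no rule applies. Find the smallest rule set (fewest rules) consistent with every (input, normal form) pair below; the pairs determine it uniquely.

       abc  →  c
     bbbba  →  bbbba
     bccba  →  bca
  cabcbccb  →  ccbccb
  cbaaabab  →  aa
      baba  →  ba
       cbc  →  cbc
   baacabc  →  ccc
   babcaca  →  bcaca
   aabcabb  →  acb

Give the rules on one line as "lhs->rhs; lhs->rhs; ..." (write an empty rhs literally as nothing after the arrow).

ab->; baa->c; cba->a

  | abc => c
  | bbbba
  | bccba => bca
  | cabcbccb => ccbccb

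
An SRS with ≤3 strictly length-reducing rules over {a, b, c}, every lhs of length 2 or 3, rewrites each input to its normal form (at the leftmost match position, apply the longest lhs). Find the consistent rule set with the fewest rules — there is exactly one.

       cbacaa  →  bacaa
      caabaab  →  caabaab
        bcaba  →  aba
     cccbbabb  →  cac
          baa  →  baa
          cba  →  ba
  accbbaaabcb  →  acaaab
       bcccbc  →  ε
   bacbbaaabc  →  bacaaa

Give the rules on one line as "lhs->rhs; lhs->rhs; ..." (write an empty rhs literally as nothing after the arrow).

  | cbacaa => bacaa
  | caabaab
  | bcaba => aba
  | cccbbabb => ccbbabb => cbbabb => bbabb => cabb => cac

bb->c; bc->; cb->b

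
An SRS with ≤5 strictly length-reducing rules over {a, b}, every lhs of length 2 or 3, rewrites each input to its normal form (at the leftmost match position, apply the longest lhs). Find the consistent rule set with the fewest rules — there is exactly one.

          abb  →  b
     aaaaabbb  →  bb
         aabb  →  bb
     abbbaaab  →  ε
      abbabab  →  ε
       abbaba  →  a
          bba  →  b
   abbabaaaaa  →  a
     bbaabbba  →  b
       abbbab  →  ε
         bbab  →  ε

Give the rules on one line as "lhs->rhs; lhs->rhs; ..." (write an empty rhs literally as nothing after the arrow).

  | abb => b
  | aaaaabbb => aaabbb => abbb => bb
  | aabb => bb
  | abbbaaab => bbaaab => baab => ab => ε

aa->; ab->; ba->; bab->ab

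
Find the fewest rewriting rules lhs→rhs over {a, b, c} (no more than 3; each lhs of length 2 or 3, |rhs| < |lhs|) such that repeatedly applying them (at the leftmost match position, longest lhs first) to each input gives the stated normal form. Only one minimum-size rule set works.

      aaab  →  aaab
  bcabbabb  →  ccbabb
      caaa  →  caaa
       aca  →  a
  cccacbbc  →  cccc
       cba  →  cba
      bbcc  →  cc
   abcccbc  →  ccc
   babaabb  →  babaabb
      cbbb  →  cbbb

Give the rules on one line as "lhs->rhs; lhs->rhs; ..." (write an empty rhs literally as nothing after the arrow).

ac->; bc->c; cab->cc

  | aaab
  | bcabbabb => cabbabb => ccbabb
  | caaa
  | aca => a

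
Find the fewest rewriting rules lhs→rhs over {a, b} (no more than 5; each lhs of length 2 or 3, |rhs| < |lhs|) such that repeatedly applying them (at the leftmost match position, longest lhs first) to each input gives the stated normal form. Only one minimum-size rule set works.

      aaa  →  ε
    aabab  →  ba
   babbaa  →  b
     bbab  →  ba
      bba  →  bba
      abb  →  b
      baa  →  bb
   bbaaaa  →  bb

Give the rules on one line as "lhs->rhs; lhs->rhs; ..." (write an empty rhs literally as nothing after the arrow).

  | aaa => ab => ε
  | aabab => bbab => ba
  | babbaa => abaa => aa => b
  | bbab => ba

aa->b; aaa->ab; ab->; bab->a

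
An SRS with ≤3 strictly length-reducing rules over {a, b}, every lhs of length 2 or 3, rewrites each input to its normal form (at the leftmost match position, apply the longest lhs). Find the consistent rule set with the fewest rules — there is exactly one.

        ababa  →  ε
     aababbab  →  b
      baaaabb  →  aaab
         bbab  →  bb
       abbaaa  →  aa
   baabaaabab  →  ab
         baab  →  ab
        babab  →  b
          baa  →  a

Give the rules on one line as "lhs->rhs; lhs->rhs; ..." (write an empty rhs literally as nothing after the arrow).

  | ababa => ba => ε
  | aababbab => abbab => abab => b
  | baaaabb => aaabb => aaab
  | bbab => bb

aba->; abb->ab; ba->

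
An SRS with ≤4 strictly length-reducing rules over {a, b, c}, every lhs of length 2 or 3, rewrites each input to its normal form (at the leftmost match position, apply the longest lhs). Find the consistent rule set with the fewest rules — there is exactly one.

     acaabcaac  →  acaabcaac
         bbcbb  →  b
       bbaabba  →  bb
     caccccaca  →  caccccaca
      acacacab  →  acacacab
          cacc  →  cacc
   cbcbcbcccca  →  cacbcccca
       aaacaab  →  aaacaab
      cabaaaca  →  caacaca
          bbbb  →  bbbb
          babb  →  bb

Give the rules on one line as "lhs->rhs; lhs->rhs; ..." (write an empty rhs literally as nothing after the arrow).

  | acaabcaac
  | bbcbb => bab => b
  | bbaabba => bacbba => bbba => bb
  | caccccaca

ba->; baa->ac; bac->b; bcb->a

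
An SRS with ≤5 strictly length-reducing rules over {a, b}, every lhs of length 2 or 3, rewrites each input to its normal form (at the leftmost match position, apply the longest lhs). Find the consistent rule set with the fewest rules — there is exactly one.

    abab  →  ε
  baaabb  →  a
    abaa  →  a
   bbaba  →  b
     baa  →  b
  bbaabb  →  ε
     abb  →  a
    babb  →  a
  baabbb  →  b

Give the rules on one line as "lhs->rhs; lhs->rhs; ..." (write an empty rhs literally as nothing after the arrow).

aa->b; ba->a; bb->; bbb->

  | abab => aab => bb => ε
  | baaabb => aaabb => babb => abb => a
  | abaa => aaa => ba => a
  | bbaba => aba => aa => b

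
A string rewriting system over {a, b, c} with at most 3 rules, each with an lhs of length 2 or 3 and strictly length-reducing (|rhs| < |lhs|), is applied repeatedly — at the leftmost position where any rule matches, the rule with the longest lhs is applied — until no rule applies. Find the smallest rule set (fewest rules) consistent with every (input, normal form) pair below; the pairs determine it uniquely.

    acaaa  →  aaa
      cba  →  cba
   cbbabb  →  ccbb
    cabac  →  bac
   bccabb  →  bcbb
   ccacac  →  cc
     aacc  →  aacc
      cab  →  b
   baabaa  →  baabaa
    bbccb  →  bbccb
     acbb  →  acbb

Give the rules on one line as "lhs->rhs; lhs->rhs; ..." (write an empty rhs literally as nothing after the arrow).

  | acaaa => aaa
  | cba
  | cbbabb => ccbb
  | cabac => bac

bba->c; ca->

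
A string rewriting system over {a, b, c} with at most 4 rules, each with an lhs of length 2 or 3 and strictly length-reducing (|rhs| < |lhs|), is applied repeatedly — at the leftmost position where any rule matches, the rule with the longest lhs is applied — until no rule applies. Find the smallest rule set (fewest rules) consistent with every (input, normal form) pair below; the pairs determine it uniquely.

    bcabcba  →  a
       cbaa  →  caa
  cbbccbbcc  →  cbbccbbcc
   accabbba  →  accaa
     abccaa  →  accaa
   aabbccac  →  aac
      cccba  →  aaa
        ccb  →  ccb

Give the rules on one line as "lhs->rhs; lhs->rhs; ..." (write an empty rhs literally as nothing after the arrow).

  | bcabcba => bcacba => bba => ba => a
  | cbaa => caa
  | cbbccbbcc
  | accabbba => accabba => accaba => accaa

ab->a; ba->a; cac->; ccc->aa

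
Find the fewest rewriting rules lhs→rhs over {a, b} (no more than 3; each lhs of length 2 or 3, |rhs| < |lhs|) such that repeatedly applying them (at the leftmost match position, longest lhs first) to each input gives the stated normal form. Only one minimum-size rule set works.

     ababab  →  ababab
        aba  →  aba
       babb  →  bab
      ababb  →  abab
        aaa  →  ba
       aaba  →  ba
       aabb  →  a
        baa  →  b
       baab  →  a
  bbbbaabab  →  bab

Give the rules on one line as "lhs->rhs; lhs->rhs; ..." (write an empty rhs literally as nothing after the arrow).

aa->b; bb->b; bbb->a

  | ababab
  | aba
  | babb => bab
  | ababb => abab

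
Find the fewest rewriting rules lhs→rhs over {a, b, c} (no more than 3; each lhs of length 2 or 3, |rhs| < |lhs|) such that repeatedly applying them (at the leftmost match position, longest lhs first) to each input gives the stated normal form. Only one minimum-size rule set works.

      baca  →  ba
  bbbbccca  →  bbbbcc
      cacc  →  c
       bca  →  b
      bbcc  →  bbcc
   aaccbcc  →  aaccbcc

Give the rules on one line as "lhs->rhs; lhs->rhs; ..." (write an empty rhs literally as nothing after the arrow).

ca->; cac->

  | baca => ba
  | bbbbccca => bbbbcc
  | cacc => c
  | bca => b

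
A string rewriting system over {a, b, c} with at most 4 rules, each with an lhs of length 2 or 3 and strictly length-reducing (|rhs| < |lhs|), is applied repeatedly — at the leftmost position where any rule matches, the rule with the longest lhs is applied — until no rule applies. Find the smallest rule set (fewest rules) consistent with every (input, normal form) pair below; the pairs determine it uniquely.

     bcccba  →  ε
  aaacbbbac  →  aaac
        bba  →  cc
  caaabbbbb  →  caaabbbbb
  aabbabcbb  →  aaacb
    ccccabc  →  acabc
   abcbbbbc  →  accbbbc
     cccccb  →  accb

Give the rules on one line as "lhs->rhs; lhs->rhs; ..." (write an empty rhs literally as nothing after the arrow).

  | bcccba => baba => ba => ε
  | aaacbbbac => aaacbccc => aaacba => aaac
  | bba => cc
  | caaabbbbb

ba->; bba->cc; bcb->cc; ccc->a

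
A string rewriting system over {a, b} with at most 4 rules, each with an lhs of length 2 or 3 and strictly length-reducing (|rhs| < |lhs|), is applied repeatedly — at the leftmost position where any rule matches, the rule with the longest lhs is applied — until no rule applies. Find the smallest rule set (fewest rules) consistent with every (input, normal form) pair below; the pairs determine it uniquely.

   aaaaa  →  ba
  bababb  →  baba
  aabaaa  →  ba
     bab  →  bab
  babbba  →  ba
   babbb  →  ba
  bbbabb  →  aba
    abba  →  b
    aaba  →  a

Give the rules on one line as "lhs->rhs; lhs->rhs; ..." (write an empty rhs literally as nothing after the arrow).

aa->a; aaa->b; aab->a; bb->a

  | aaaaa => baa => ba
  | bababb => babaa => baba
  | aabaaa => aaaa => ba
  | bab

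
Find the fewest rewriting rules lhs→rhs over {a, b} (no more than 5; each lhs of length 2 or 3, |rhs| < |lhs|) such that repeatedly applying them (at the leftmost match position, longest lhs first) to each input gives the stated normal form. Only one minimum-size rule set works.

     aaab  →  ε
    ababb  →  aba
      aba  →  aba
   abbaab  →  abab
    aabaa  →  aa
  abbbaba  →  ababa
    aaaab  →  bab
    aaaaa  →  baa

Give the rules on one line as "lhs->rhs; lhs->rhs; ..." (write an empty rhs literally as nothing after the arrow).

  | aaab => bb => ε
  | ababb => aba
  | aba
  | abbaab => abab

aaa->b; aab->; bb->; bba->b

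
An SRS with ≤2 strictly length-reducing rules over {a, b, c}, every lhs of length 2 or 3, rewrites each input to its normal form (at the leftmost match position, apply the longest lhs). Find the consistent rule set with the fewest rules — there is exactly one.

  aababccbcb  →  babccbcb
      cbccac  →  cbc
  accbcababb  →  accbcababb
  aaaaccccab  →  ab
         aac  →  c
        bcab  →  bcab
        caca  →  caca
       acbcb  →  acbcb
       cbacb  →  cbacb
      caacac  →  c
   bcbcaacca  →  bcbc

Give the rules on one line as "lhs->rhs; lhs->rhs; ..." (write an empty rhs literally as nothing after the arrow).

aa->; cca->aa

  | aababccbcb => babccbcb
  | cbccac => cbaac => cbc
  | accbcababb
  | aaaaccccab => aaccccab => ccccab => ccaab => aaab => ab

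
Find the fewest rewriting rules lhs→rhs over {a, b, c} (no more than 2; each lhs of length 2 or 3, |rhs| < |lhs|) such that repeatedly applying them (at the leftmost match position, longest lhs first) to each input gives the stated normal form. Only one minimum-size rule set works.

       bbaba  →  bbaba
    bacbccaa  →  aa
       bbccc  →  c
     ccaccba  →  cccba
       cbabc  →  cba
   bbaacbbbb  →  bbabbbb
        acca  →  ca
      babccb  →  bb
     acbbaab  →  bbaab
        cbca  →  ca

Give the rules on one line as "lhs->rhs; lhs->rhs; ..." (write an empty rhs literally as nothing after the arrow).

  | bbaba
  | bacbccaa => bbccaa => bcaa => aa
  | bbccc => bcc => c
  | ccaccba => cccba

ac->; bc->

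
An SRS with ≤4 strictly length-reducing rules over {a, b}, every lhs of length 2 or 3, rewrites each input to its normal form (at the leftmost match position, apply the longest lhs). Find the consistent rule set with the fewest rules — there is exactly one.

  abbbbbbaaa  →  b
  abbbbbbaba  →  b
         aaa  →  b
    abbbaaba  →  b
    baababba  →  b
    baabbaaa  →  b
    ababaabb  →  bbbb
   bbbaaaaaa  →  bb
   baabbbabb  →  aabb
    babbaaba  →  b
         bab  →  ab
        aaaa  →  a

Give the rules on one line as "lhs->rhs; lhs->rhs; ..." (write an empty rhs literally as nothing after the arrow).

  | abbbbbbaaa => abbbbbaba => abbbbaba => abbbaba => abbaba => ababa => aaba => aaa => b
  | abbbbbbaba => abbbbbaba => abbbbaba => abbbaba => abbaba => ababa => aaba => aaa => b
  | aaa => b
  | abbbaaba => abbabba => ababba => aabba => aaba => aaa => b

aaa->b; ba->a; baa->ab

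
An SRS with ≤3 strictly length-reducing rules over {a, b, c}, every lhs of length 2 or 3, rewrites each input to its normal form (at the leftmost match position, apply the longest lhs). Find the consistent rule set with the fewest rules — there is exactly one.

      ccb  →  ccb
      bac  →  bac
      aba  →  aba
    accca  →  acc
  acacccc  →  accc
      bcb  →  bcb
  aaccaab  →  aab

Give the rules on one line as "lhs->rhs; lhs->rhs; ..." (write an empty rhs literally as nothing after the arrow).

  | ccb
  | bac
  | aba
  | accca => acc

ca->; cac->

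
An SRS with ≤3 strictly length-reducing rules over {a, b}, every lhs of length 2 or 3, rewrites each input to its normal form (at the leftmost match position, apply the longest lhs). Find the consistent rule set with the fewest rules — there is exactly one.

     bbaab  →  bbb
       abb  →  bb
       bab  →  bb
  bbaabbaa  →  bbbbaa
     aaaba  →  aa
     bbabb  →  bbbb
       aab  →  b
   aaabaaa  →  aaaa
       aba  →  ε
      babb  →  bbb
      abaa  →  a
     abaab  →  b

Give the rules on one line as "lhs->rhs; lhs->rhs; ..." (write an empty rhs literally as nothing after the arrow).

ab->b; aba->

  | bbaab => bbab => bbb
  | abb => bb
  | bab => bb
  | bbaabbaa => bbabbaa => bbbbaa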